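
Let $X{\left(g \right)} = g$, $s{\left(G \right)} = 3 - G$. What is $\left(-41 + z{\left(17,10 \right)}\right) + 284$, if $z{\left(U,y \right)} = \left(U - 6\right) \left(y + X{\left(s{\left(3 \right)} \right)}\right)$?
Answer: $353$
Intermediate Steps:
$z{\left(U,y \right)} = y \left(-6 + U\right)$ ($z{\left(U,y \right)} = \left(U - 6\right) \left(y + \left(3 - 3\right)\right) = \left(-6 + U\right) \left(y + \left(3 - 3\right)\right) = \left(-6 + U\right) \left(y + 0\right) = \left(-6 + U\right) y = y \left(-6 + U\right)$)
$\left(-41 + z{\left(17,10 \right)}\right) + 284 = \left(-41 + 10 \left(-6 + 17\right)\right) + 284 = \left(-41 + 10 \cdot 11\right) + 284 = \left(-41 + 110\right) + 284 = 69 + 284 = 353$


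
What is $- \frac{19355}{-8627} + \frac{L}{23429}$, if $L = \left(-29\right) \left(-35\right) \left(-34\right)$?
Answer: $\frac{22250075}{28874569} \approx 0.77058$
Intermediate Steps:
$L = -34510$ ($L = 1015 \left(-34\right) = -34510$)
$- \frac{19355}{-8627} + \frac{L}{23429} = - \frac{19355}{-8627} - \frac{34510}{23429} = \left(-19355\right) \left(- \frac{1}{8627}\right) - \frac{4930}{3347} = \frac{19355}{8627} - \frac{4930}{3347} = \frac{22250075}{28874569}$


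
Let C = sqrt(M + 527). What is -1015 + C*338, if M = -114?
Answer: -1015 + 338*sqrt(413) ≈ 5854.0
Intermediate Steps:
C = sqrt(413) (C = sqrt(-114 + 527) = sqrt(413) ≈ 20.322)
-1015 + C*338 = -1015 + sqrt(413)*338 = -1015 + 338*sqrt(413)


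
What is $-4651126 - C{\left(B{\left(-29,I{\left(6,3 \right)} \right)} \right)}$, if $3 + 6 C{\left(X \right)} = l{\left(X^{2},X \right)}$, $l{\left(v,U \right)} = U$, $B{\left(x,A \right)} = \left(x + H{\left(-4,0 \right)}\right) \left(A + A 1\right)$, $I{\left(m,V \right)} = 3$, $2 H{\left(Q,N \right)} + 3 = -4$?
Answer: $-4651093$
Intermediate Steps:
$H{\left(Q,N \right)} = - \frac{7}{2}$ ($H{\left(Q,N \right)} = - \frac{3}{2} + \frac{1}{2} \left(-4\right) = - \frac{3}{2} - 2 = - \frac{7}{2}$)
$B{\left(x,A \right)} = 2 A \left(- \frac{7}{2} + x\right)$ ($B{\left(x,A \right)} = \left(x - \frac{7}{2}\right) \left(A + A 1\right) = \left(- \frac{7}{2} + x\right) \left(A + A\right) = \left(- \frac{7}{2} + x\right) 2 A = 2 A \left(- \frac{7}{2} + x\right)$)
$C{\left(X \right)} = - \frac{1}{2} + \frac{X}{6}$
$-4651126 - C{\left(B{\left(-29,I{\left(6,3 \right)} \right)} \right)} = -4651126 - \left(- \frac{1}{2} + \frac{3 \left(-7 + 2 \left(-29\right)\right)}{6}\right) = -4651126 - \left(- \frac{1}{2} + \frac{3 \left(-7 - 58\right)}{6}\right) = -4651126 - \left(- \frac{1}{2} + \frac{3 \left(-65\right)}{6}\right) = -4651126 - \left(- \frac{1}{2} + \frac{1}{6} \left(-195\right)\right) = -4651126 - \left(- \frac{1}{2} - \frac{65}{2}\right) = -4651126 - -33 = -4651126 + 33 = -4651093$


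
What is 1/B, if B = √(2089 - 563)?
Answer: √1526/1526 ≈ 0.025599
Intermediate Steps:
B = √1526 ≈ 39.064
1/B = 1/(√1526) = √1526/1526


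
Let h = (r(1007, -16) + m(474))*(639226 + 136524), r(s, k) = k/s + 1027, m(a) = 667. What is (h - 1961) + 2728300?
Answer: 1326052354873/1007 ≈ 1.3168e+9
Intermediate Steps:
r(s, k) = 1027 + k/s (r(s, k) = k/s + 1027 = 1027 + k/s)
h = 1323306931500/1007 (h = ((1027 - 16/1007) + 667)*(639226 + 136524) = ((1027 - 16*1/1007) + 667)*775750 = ((1027 - 16/1007) + 667)*775750 = (1034173/1007 + 667)*775750 = (1705842/1007)*775750 = 1323306931500/1007 ≈ 1.3141e+9)
(h - 1961) + 2728300 = (1323306931500/1007 - 1961) + 2728300 = 1323304956773/1007 + 2728300 = 1326052354873/1007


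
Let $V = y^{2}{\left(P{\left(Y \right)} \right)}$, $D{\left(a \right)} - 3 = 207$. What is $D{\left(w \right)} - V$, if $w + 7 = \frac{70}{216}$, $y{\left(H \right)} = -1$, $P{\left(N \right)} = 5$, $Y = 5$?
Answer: $209$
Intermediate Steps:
$w = - \frac{721}{108}$ ($w = -7 + \frac{70}{216} = -7 + 70 \cdot \frac{1}{216} = -7 + \frac{35}{108} = - \frac{721}{108} \approx -6.6759$)
$D{\left(a \right)} = 210$ ($D{\left(a \right)} = 3 + 207 = 210$)
$V = 1$ ($V = \left(-1\right)^{2} = 1$)
$D{\left(w \right)} - V = 210 - 1 = 209$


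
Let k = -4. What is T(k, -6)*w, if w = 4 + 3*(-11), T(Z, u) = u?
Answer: 174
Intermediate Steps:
w = -29 (w = 4 - 33 = -29)
T(k, -6)*w = -6*(-29) = 174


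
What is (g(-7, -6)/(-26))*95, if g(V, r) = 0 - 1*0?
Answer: 0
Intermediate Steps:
g(V, r) = 0 (g(V, r) = 0 + 0 = 0)
(g(-7, -6)/(-26))*95 = (0/(-26))*95 = (0*(-1/26))*95 = 0*95 = 0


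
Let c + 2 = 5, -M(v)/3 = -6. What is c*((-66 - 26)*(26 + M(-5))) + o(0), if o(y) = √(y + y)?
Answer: -12144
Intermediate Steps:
M(v) = 18 (M(v) = -3*(-6) = 18)
c = 3 (c = -2 + 5 = 3)
o(y) = √2*√y (o(y) = √(2*y) = √2*√y)
c*((-66 - 26)*(26 + M(-5))) + o(0) = 3*((-66 - 26)*(26 + 18)) + √2*√0 = 3*(-92*44) + √2*0 = 3*(-4048) + 0 = -12144 + 0 = -12144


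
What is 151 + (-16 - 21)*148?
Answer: -5325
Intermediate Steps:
151 + (-16 - 21)*148 = 151 - 37*148 = 151 - 5476 = -5325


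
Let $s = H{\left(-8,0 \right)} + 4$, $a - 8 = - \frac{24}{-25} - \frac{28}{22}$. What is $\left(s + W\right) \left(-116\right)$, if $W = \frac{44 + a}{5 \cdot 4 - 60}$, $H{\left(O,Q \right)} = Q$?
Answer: $- \frac{431897}{1375} \approx -314.11$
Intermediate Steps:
$a = \frac{2114}{275}$ ($a = 8 - \left(- \frac{24}{25} + \frac{14}{11}\right) = 8 - \frac{86}{275} = \frac{2114}{275} \approx 7.6873$)
$W = - \frac{7107}{5500}$ ($W = \frac{44 + \frac{2114}{275}}{5 \cdot 4 - 60} = \frac{14214}{275 \left(20 - 60\right)} = \frac{14214}{275 \left(-40\right)} = \frac{14214}{275} \left(- \frac{1}{40}\right) = - \frac{7107}{5500} \approx -1.2922$)
$s = 4$ ($s = 0 + 4 = 4$)
$\left(s + W\right) \left(-116\right) = \left(4 - \frac{7107}{5500}\right) \left(-116\right) = \frac{14893}{5500} \left(-116\right) = - \frac{431897}{1375}$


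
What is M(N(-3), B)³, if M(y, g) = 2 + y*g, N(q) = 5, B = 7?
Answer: 50653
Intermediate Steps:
M(y, g) = 2 + g*y
M(N(-3), B)³ = (2 + 7*5)³ = (2 + 35)³ = 37³ = 50653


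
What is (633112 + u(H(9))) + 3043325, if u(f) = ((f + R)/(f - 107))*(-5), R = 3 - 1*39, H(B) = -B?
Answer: 426466467/116 ≈ 3.6764e+6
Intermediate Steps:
R = -36 (R = 3 - 39 = -36)
u(f) = -5*(-36 + f)/(-107 + f) (u(f) = ((f - 36)/(f - 107))*(-5) = ((-36 + f)/(-107 + f))*(-5) = -5*(-36 + f)/(-107 + f))
(633112 + u(H(9))) + 3043325 = (633112 + 5*(36 - (-1)*9)/(-107 - 1*9)) + 3043325 = (633112 + 5*(36 - 1*(-9))/(-107 - 9)) + 3043325 = (633112 + 5*(36 + 9)/(-116)) + 3043325 = (633112 + 5*(-1/116)*45) + 3043325 = (633112 - 225/116) + 3043325 = 73440767/116 + 3043325 = 426466467/116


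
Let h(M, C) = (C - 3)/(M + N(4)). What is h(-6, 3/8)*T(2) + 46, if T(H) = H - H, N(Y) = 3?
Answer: 46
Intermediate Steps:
h(M, C) = (-3 + C)/(3 + M) (h(M, C) = (C - 3)/(M + 3) = (-3 + C)/(3 + M))
T(H) = 0
h(-6, 3/8)*T(2) + 46 = ((-3 + 3/8)/(3 - 6))*0 + 46 = ((-3 + 3*(1/8))/(-3))*0 + 46 = -(-3 + 3/8)/3*0 + 46 = -1/3*(-21/8)*0 + 46 = (7/8)*0 + 46 = 0 + 46 = 46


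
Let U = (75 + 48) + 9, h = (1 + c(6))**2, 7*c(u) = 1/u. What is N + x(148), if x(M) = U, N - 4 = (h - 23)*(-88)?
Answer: 911882/441 ≈ 2067.8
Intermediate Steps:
c(u) = 1/(7*u) (c(u) = (1/u)/7 = 1/(7*u))
h = 1849/1764 (h = (1 + (1/7)/6)**2 = (1 + (1/7)*(1/6))**2 = (1 + 1/42)**2 = (43/42)**2 = 1849/1764 ≈ 1.0482)
N = 853670/441 (N = 4 + (1849/1764 - 23)*(-88) = 4 - 38723/1764*(-88) = 4 + 851906/441 = 853670/441 ≈ 1935.8)
U = 132 (U = 123 + 9 = 132)
x(M) = 132
N + x(148) = 853670/441 + 132 = 911882/441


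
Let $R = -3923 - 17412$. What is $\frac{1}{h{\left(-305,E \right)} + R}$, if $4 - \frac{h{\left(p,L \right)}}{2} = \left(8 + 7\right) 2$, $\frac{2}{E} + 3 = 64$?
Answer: $- \frac{1}{21387} \approx -4.6757 \cdot 10^{-5}$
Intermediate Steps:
$R = -21335$
$E = \frac{2}{61}$ ($E = \frac{2}{-3 + 64} = \frac{2}{61} \approx 0.032787$)
$h{\left(p,L \right)} = -52$ ($h{\left(p,L \right)} = 8 - 2 \left(8 + 7\right) 2 = 8 - 2 \cdot 15 \cdot 2 = 8 - 60 = -52$)
$\frac{1}{h{\left(-305,E \right)} + R} = \frac{1}{-52 - 21335} = \frac{1}{-21387} = - \frac{1}{21387}$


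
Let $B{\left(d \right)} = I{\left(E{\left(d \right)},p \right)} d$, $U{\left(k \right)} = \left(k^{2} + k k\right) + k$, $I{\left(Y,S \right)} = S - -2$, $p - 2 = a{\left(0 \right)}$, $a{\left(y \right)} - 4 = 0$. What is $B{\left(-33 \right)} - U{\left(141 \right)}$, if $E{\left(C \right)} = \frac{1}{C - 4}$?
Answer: $-40167$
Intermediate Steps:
$a{\left(y \right)} = 4$ ($a{\left(y \right)} = 4 + 0 = 4$)
$E{\left(C \right)} = \frac{1}{-4 + C}$
$p = 6$ ($p = 2 + 4 = 6$)
$I{\left(Y,S \right)} = 2 + S$ ($I{\left(Y,S \right)} = S + 2 = 2 + S$)
$U{\left(k \right)} = k + 2 k^{2}$ ($U{\left(k \right)} = \left(k^{2} + k^{2}\right) + k = 2 k^{2} + k = k + 2 k^{2}$)
$B{\left(d \right)} = 8 d$ ($B{\left(d \right)} = \left(2 + 6\right) d = 8 d$)
$B{\left(-33 \right)} - U{\left(141 \right)} = 8 \left(-33\right) - 141 \left(1 + 2 \cdot 141\right) = -264 - 141 \left(1 + 282\right) = -264 - 141 \cdot 283 = -264 - 39903 = -40167$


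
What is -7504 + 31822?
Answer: 24318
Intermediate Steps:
-7504 + 31822 = 24318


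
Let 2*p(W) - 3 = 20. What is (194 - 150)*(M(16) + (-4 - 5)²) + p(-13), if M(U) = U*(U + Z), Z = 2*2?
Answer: 35311/2 ≈ 17656.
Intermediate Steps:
p(W) = 23/2 (p(W) = 3/2 + (½)*20 = 3/2 + 10 = 23/2)
Z = 4
M(U) = U*(4 + U) (M(U) = U*(U + 4) = U*(4 + U))
(194 - 150)*(M(16) + (-4 - 5)²) + p(-13) = (194 - 150)*(16*(4 + 16) + (-4 - 5)²) + 23/2 = 44*(16*20 + (-9)²) + 23/2 = 44*(320 + 81) + 23/2 = 44*401 + 23/2 = 17644 + 23/2 = 35311/2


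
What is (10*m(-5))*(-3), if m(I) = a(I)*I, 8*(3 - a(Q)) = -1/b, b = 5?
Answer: 1815/4 ≈ 453.75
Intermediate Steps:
a(Q) = 121/40 (a(Q) = 3 - (-1)/(8*5) = 3 - ⅛*(-⅕) = 3 + 1/40 = 121/40)
m(I) = 121*I/40
(10*m(-5))*(-3) = (10*((121/40)*(-5)))*(-3) = (10*(-121/8))*(-3) = -605/4*(-3) = 1815/4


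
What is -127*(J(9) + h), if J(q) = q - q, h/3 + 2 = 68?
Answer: -25146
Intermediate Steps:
h = 198 (h = -6 + 3*68 = -6 + 204 = 198)
J(q) = 0
-127*(J(9) + h) = -127*(0 + 198) = -127*198 = -25146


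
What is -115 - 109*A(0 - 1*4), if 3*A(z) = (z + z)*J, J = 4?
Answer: 3143/3 ≈ 1047.7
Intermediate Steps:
A(z) = 8*z/3 (A(z) = ((z + z)*4)/3 = ((2*z)*4)/3 = (8*z)/3 = 8*z/3)
-115 - 109*A(0 - 1*4) = -115 - 872*(0 - 1*4)/3 = -115 - 872*(0 - 4)/3 = -115 - 872*(-4)/3 = -115 - 109*(-32/3) = -115 + 3488/3 = 3143/3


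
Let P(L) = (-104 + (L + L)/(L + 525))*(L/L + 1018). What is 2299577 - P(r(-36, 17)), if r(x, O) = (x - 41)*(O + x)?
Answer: 341375555/142 ≈ 2.4041e+6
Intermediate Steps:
r(x, O) = (-41 + x)*(O + x)
P(L) = -105976 + 2038*L/(525 + L) (P(L) = (-104 + (2*L)/(525 + L))*(1 + 1018) = (-104 + 2*L/(525 + L))*1019 = -105976 + 2038*L/(525 + L))
2299577 - P(r(-36, 17)) = 2299577 - 6114*(-9100 - 17*((-36)**2 - 41*17 - 41*(-36) + 17*(-36)))/(525 + ((-36)**2 - 41*17 - 41*(-36) + 17*(-36))) = 2299577 - 6114*(-9100 - 17*(1296 - 697 + 1476 - 612))/(525 + (1296 - 697 + 1476 - 612)) = 2299577 - 6114*(-9100 - 17*1463)/(525 + 1463) = 2299577 - 6114*(-9100 - 24871)/1988 = 2299577 - 6114*(-33971)/1988 = 2299577 - 1*(-14835621/142) = 2299577 + 14835621/142 = 341375555/142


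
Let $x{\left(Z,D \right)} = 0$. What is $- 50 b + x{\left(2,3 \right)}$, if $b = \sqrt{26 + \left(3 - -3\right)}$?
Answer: $- 200 \sqrt{2} \approx -282.84$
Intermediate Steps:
$b = 4 \sqrt{2}$ ($b = \sqrt{26 + \left(3 + 3\right)} = \sqrt{26 + 6} = \sqrt{32} = 4 \sqrt{2} \approx 5.6569$)
$- 50 b + x{\left(2,3 \right)} = - 50 \cdot 4 \sqrt{2} + 0 = - 200 \sqrt{2} + 0 = - 200 \sqrt{2}$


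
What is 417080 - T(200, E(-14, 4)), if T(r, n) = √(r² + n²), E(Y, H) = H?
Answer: 417080 - 4*√2501 ≈ 4.1688e+5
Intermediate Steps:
T(r, n) = √(n² + r²)
417080 - T(200, E(-14, 4)) = 417080 - √(4² + 200²) = 417080 - √(16 + 40000) = 417080 - √40016 = 417080 - 4*√2501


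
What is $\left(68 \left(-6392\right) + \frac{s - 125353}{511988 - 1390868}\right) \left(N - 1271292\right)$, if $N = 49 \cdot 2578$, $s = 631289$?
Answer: $\frac{2733694385707397}{5493} \approx 4.9767 \cdot 10^{11}$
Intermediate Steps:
$N = 126322$
$\left(68 \left(-6392\right) + \frac{s - 125353}{511988 - 1390868}\right) \left(N - 1271292\right) = \left(68 \left(-6392\right) + \frac{631289 - 125353}{511988 - 1390868}\right) \left(126322 - 1271292\right) = \left(-434656 + \frac{505936}{-878880}\right) \left(-1144970\right) = \left(-434656 + 505936 \left(- \frac{1}{878880}\right)\right) \left(-1144970\right) = \left(-434656 - \frac{31621}{54930}\right) \left(-1144970\right) = \left(- \frac{23875685701}{54930}\right) \left(-1144970\right) = \frac{2733694385707397}{5493}$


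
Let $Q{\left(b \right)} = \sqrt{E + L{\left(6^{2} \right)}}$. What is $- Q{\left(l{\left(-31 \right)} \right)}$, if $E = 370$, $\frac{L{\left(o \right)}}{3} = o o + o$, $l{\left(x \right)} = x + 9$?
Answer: $- \sqrt{4366} \approx -66.076$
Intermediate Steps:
$l{\left(x \right)} = 9 + x$
$L{\left(o \right)} = 3 o + 3 o^{2}$ ($L{\left(o \right)} = 3 \left(o o + o\right) = 3 \left(o^{2} + o\right) = 3 \left(o + o^{2}\right) = 3 o + 3 o^{2}$)
$Q{\left(b \right)} = \sqrt{4366}$ ($Q{\left(b \right)} = \sqrt{370 + 3 \cdot 6^{2} \left(1 + 6^{2}\right)} = \sqrt{370 + 3 \cdot 36 \left(1 + 36\right)} = \sqrt{370 + 3 \cdot 36 \cdot 37} = \sqrt{370 + 3996} = \sqrt{4366}$)
$- Q{\left(l{\left(-31 \right)} \right)} = - \sqrt{4366}$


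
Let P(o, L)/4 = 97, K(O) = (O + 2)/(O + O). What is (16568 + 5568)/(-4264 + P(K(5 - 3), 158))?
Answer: -5534/969 ≈ -5.7110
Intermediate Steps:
K(O) = (2 + O)/(2*O) (K(O) = (2 + O)/((2*O)) = (2 + O)*(1/(2*O)) = (2 + O)/(2*O))
P(o, L) = 388 (P(o, L) = 4*97 = 388)
(16568 + 5568)/(-4264 + P(K(5 - 3), 158)) = (16568 + 5568)/(-4264 + 388) = 22136/(-3876) = 22136*(-1/3876) = -5534/969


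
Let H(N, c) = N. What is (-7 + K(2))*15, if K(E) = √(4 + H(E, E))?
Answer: -105 + 15*√6 ≈ -68.258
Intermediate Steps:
K(E) = √(4 + E)
(-7 + K(2))*15 = (-7 + √(4 + 2))*15 = (-7 + √6)*15 = -105 + 15*√6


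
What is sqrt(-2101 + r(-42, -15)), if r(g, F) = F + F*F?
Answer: I*sqrt(1891) ≈ 43.486*I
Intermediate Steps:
r(g, F) = F + F**2
sqrt(-2101 + r(-42, -15)) = sqrt(-2101 - 15*(1 - 15)) = sqrt(-2101 - 15*(-14)) = sqrt(-2101 + 210) = sqrt(-1891) = I*sqrt(1891)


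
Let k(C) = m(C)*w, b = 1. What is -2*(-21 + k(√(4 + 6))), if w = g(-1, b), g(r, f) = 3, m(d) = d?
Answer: 42 - 6*√10 ≈ 23.026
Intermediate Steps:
w = 3
k(C) = 3*C (k(C) = C*3 = 3*C)
-2*(-21 + k(√(4 + 6))) = -2*(-21 + 3*√(4 + 6)) = -2*(-21 + 3*√10) = 42 - 6*√10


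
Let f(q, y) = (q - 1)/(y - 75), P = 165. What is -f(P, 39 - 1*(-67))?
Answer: -164/31 ≈ -5.2903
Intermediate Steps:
f(q, y) = (-1 + q)/(-75 + y)
-f(P, 39 - 1*(-67)) = -(-1 + 165)/(-75 + (39 - 1*(-67))) = -164/(-75 + (39 + 67)) = -164/(-75 + 106) = -164/31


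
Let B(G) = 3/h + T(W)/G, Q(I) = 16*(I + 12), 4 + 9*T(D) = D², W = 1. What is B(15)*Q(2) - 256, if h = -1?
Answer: -41984/45 ≈ -932.98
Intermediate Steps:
T(D) = -4/9 + D²/9
Q(I) = 192 + 16*I (Q(I) = 16*(12 + I) = 192 + 16*I)
B(G) = -3 - 1/(3*G) (B(G) = 3/(-1) + (-4/9 + (⅑)*1²)/G = 3*(-1) + (-4/9 + (⅑)*1)/G = -3 + (-4/9 + ⅑)/G = -3 - 1/(3*G))
B(15)*Q(2) - 256 = (-3 - ⅓/15)*(192 + 16*2) - 256 = (-3 - ⅓*1/15)*(192 + 32) - 256 = (-3 - 1/45)*224 - 256 = -136/45*224 - 256 = -30464/45 - 256 = -41984/45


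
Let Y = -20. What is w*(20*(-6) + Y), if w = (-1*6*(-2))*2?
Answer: -3360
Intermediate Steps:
w = 24 (w = -6*(-2)*2 = 12*2 = 24)
w*(20*(-6) + Y) = 24*(20*(-6) - 20) = 24*(-120 - 20) = 24*(-140) = -3360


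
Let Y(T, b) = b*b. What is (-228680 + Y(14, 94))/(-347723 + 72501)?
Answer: 109922/137611 ≈ 0.79879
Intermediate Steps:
Y(T, b) = b²
(-228680 + Y(14, 94))/(-347723 + 72501) = (-228680 + 94²)/(-347723 + 72501) = (-228680 + 8836)/(-275222) = -219844*(-1/275222) = 109922/137611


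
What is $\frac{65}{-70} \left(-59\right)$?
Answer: $\frac{767}{14} \approx 54.786$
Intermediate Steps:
$\frac{65}{-70} \left(-59\right) = 65 \left(- \frac{1}{70}\right) \left(-59\right) = \left(- \frac{13}{14}\right) \left(-59\right) = \frac{767}{14}$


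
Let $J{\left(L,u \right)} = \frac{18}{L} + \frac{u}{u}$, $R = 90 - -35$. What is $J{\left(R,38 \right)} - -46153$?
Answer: $\frac{5769268}{125} \approx 46154.0$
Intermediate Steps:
$R = 125$ ($R = 90 + 35 = 125$)
$J{\left(L,u \right)} = 1 + \frac{18}{L}$ ($J{\left(L,u \right)} = \frac{18}{L} + 1 = 1 + \frac{18}{L}$)
$J{\left(R,38 \right)} - -46153 = \frac{18 + 125}{125} - -46153 = \frac{1}{125} \cdot 143 + 46153 = \frac{143}{125} + 46153 = \frac{5769268}{125}$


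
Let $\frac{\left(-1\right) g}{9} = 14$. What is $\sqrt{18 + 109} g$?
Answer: $- 126 \sqrt{127} \approx -1419.9$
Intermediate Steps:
$g = -126$ ($g = \left(-9\right) 14 = -126$)
$\sqrt{18 + 109} g = \sqrt{18 + 109} \left(-126\right) = \sqrt{127} \left(-126\right) = - 126 \sqrt{127}$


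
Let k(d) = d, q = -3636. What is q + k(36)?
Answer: -3600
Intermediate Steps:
q + k(36) = -3636 + 36 = -3600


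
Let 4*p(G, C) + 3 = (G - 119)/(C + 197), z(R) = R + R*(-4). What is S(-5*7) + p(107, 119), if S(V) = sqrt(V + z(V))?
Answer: -60/79 + sqrt(70) ≈ 7.6071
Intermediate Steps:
z(R) = -3*R (z(R) = R - 4*R = -3*R)
p(G, C) = -3/4 + (-119 + G)/(4*(197 + C)) (p(G, C) = -3/4 + ((G - 119)/(C + 197))/4 = -3/4 + ((-119 + G)/(197 + C))/4 = -3/4 + (-119 + G)/(4*(197 + C)))
S(V) = sqrt(2)*sqrt(-V) (S(V) = sqrt(V - 3*V) = sqrt(-2*V) = sqrt(2)*sqrt(-V))
S(-5*7) + p(107, 119) = sqrt(2)*sqrt(-(-5)*7) + (-710 + 107 - 3*119)/(4*(197 + 119)) = sqrt(2)*sqrt(-1*(-35)) + (1/4)*(-710 + 107 - 357)/316 = sqrt(2)*sqrt(35) + (1/4)*(1/316)*(-960) = sqrt(70) - 60/79 = -60/79 + sqrt(70)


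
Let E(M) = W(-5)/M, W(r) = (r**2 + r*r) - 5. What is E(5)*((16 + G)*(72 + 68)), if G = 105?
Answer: 152460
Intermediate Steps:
W(r) = -5 + 2*r**2 (W(r) = (r**2 + r**2) - 5 = 2*r**2 - 5 = -5 + 2*r**2)
E(M) = 45/M (E(M) = (-5 + 2*(-5)**2)/M = (-5 + 2*25)/M = (-5 + 50)/M = 45/M)
E(5)*((16 + G)*(72 + 68)) = (45/5)*((16 + 105)*(72 + 68)) = (45*(1/5))*(121*140) = 9*16940 = 152460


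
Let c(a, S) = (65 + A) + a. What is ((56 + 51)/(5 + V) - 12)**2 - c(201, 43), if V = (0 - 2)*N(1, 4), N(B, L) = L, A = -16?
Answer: 18199/9 ≈ 2022.1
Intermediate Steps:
V = -8 (V = (0 - 2)*4 = -2*4 = -8)
c(a, S) = 49 + a (c(a, S) = (65 - 16) + a = 49 + a)
((56 + 51)/(5 + V) - 12)**2 - c(201, 43) = ((56 + 51)/(5 - 8) - 12)**2 - (49 + 201) = (107/(-3) - 12)**2 - 1*250 = (107*(-1/3) - 12)**2 - 250 = (-107/3 - 12)**2 - 250 = (-143/3)**2 - 250 = 20449/9 - 250 = 18199/9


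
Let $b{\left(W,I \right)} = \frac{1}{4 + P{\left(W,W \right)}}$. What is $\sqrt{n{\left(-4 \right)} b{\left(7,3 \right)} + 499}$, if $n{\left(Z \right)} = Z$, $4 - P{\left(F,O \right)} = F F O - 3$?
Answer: $\frac{3 \sqrt{381966}}{83} \approx 22.339$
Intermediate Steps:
$P{\left(F,O \right)} = 7 - O F^{2}$ ($P{\left(F,O \right)} = 4 - \left(F F O - 3\right) = 4 - \left(F^{2} O - 3\right) = 4 - \left(O F^{2} - 3\right) = 4 - \left(-3 + O F^{2}\right) = 7 - O F^{2}$)
$b{\left(W,I \right)} = \frac{1}{11 - W^{3}}$ ($b{\left(W,I \right)} = \frac{1}{4 - \left(-7 + W W^{2}\right)} = \frac{1}{4 - \left(-7 + W^{3}\right)} = \frac{1}{11 - W^{3}}$)
$\sqrt{n{\left(-4 \right)} b{\left(7,3 \right)} + 499} = \sqrt{- 4 \left(- \frac{1}{-11 + 7^{3}}\right) + 499} = \sqrt{- 4 \left(- \frac{1}{-11 + 343}\right) + 499} = \sqrt{- 4 \left(- \frac{1}{332}\right) + 499} = \sqrt{- 4 \left(\left(-1\right) \frac{1}{332}\right) + 499} = \sqrt{\left(-4\right) \left(- \frac{1}{332}\right) + 499} = \sqrt{\frac{1}{83} + 499} = \sqrt{\frac{41418}{83}} = \frac{3 \sqrt{381966}}{83}$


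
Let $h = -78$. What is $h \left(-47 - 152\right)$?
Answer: $15522$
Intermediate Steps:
$h \left(-47 - 152\right) = - 78 \left(-47 - 152\right) = \left(-78\right) \left(-199\right) = 15522$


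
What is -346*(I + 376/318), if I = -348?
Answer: 19079824/159 ≈ 1.2000e+5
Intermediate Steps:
-346*(I + 376/318) = -346*(-348 + 376/318) = -346*(-348 + 376*(1/318)) = -346*(-348 + 188/159) = -346*(-55144/159) = 19079824/159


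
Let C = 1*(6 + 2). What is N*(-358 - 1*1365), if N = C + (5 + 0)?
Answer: -22399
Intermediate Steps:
C = 8 (C = 1*8 = 8)
N = 13 (N = 8 + (5 + 0) = 8 + 5 = 13)
N*(-358 - 1*1365) = 13*(-358 - 1*1365) = 13*(-358 - 1365) = 13*(-1723) = -22399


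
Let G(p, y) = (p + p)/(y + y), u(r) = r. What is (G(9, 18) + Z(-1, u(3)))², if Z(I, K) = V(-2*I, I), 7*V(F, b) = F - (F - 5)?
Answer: 289/196 ≈ 1.4745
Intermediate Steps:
G(p, y) = p/y (G(p, y) = (2*p)/((2*y)) = (2*p)*(1/(2*y)) = p/y)
V(F, b) = 5/7 (V(F, b) = (F - (F - 5))/7 = (F - (-5 + F))/7 = (F + (5 - F))/7 = (⅐)*5 = 5/7)
Z(I, K) = 5/7
(G(9, 18) + Z(-1, u(3)))² = (9/18 + 5/7)² = (9*(1/18) + 5/7)² = (½ + 5/7)² = (17/14)² = 289/196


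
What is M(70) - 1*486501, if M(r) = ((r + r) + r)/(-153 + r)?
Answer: -40379793/83 ≈ -4.8650e+5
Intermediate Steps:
M(r) = 3*r/(-153 + r) (M(r) = (2*r + r)/(-153 + r) = (3*r)/(-153 + r) = 3*r/(-153 + r))
M(70) - 1*486501 = 3*70/(-153 + 70) - 1*486501 = 3*70/(-83) - 486501 = 3*70*(-1/83) - 486501 = -210/83 - 486501 = -40379793/83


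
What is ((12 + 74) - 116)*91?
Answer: -2730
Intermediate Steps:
((12 + 74) - 116)*91 = (86 - 116)*91 = -30*91 = -2730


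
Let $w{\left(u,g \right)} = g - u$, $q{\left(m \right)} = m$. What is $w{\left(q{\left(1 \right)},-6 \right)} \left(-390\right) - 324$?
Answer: $2406$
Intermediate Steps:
$w{\left(q{\left(1 \right)},-6 \right)} \left(-390\right) - 324 = \left(-6 - 1\right) \left(-390\right) - 324 = \left(-7\right) \left(-390\right) - 324 = 2730 - 324 = 2406$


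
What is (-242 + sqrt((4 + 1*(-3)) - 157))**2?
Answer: 58408 - 968*I*sqrt(39) ≈ 58408.0 - 6045.2*I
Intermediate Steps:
(-242 + sqrt((4 + 1*(-3)) - 157))**2 = (-242 + sqrt((4 - 3) - 157))**2 = (-242 + sqrt(1 - 157))**2 = (-242 + sqrt(-156))**2 = (-242 + 2*I*sqrt(39))**2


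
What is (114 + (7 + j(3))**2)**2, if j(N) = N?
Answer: 45796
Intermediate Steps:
(114 + (7 + j(3))**2)**2 = (114 + (7 + 3)**2)**2 = (114 + 10**2)**2 = (114 + 100)**2 = 214**2 = 45796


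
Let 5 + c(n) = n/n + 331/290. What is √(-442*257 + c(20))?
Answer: I*√9553495810/290 ≈ 337.04*I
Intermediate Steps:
c(n) = -829/290 (c(n) = -5 + (n/n + 331/290) = -5 + (1 + 331*(1/290)) = -5 + (1 + 331/290) = -5 + 621/290 = -829/290)
√(-442*257 + c(20)) = √(-442*257 - 829/290) = √(-113594 - 829/290) = √(-32943089/290) = I*√9553495810/290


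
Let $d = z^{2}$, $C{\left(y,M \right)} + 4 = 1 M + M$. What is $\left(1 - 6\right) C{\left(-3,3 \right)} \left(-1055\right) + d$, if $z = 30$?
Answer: $11450$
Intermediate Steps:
$C{\left(y,M \right)} = -4 + 2 M$ ($C{\left(y,M \right)} = -4 + \left(1 M + M\right) = -4 + \left(M + M\right) = -4 + 2 M$)
$d = 900$ ($d = 30^{2} = 900$)
$\left(1 - 6\right) C{\left(-3,3 \right)} \left(-1055\right) + d = \left(1 - 6\right) \left(-4 + 2 \cdot 3\right) \left(-1055\right) + 900 = - 5 \left(-4 + 6\right) \left(-1055\right) + 900 = \left(-5\right) 2 \left(-1055\right) + 900 = \left(-10\right) \left(-1055\right) + 900 = 10550 + 900 = 11450$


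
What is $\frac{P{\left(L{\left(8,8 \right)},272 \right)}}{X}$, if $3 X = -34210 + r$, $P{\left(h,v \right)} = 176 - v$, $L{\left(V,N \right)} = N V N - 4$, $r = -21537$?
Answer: $\frac{288}{55747} \approx 0.0051662$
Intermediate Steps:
$L{\left(V,N \right)} = -4 + V N^{2}$ ($L{\left(V,N \right)} = V N^{2} - 4 = -4 + V N^{2}$)
$X = - \frac{55747}{3}$ ($X = \frac{-34210 - 21537}{3} = \frac{1}{3} \left(-55747\right) = - \frac{55747}{3} \approx -18582.0$)
$\frac{P{\left(L{\left(8,8 \right)},272 \right)}}{X} = \frac{176 - 272}{- \frac{55747}{3}} = \left(176 - 272\right) \left(- \frac{3}{55747}\right) = \left(-96\right) \left(- \frac{3}{55747}\right) = \frac{288}{55747}$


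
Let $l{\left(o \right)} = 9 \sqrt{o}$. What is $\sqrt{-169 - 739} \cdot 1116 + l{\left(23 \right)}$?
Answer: $9 \sqrt{23} + 2232 i \sqrt{227} \approx 43.162 + 33629.0 i$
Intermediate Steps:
$\sqrt{-169 - 739} \cdot 1116 + l{\left(23 \right)} = \sqrt{-169 - 739} \cdot 1116 + 9 \sqrt{23} = \sqrt{-908} \cdot 1116 + 9 \sqrt{23} = 2 i \sqrt{227} \cdot 1116 + 9 \sqrt{23} = 2232 i \sqrt{227} + 9 \sqrt{23} = 9 \sqrt{23} + 2232 i \sqrt{227}$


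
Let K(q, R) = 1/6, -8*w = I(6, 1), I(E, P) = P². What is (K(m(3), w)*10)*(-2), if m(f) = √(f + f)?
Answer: -10/3 ≈ -3.3333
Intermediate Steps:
m(f) = √2*√f (m(f) = √(2*f) = √2*√f)
w = -⅛ (w = -⅛*1² = -⅛*1 = -⅛ ≈ -0.12500)
K(q, R) = ⅙
(K(m(3), w)*10)*(-2) = ((⅙)*10)*(-2) = (5/3)*(-2) = -10/3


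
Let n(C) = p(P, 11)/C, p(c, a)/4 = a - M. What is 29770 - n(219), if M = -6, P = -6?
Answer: 6519562/219 ≈ 29770.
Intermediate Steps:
p(c, a) = 24 + 4*a (p(c, a) = 4*(a - 1*(-6)) = 4*(a + 6) = 4*(6 + a) = 24 + 4*a)
n(C) = 68/C (n(C) = (24 + 4*11)/C = (24 + 44)/C = 68/C)
29770 - n(219) = 29770 - 68/219 = 6519562/219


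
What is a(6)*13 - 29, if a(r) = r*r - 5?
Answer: 374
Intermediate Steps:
a(r) = -5 + r² (a(r) = r² - 5 = -5 + r²)
a(6)*13 - 29 = (-5 + 6²)*13 - 29 = (-5 + 36)*13 - 29 = 31*13 - 29 = 403 - 29 = 374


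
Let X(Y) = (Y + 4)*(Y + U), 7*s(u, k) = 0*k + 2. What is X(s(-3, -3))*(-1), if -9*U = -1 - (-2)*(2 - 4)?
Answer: -530/147 ≈ -3.6054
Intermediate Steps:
U = 5/9 (U = -(-1 - (-2)*(2 - 4))/9 = -(-1 - (-2)*(-2))/9 = -(-1 - 1*4)/9 = -(-1 - 4)/9 = -1/9*(-5) = 5/9 ≈ 0.55556)
s(u, k) = 2/7 (s(u, k) = (0*k + 2)/7 = (0 + 2)/7 = (1/7)*2 = 2/7)
X(Y) = (4 + Y)*(5/9 + Y) (X(Y) = (Y + 4)*(Y + 5/9) = (4 + Y)*(5/9 + Y))
X(s(-3, -3))*(-1) = (20/9 + (2/7)**2 + (41/9)*(2/7))*(-1) = (20/9 + 4/49 + 82/63)*(-1) = (530/147)*(-1) = -530/147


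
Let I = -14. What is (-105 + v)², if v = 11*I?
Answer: 67081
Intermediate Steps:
v = -154 (v = 11*(-14) = -154)
(-105 + v)² = (-105 - 154)² = (-259)² = 67081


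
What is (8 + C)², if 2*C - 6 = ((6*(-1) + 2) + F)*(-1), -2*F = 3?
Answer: 3025/16 ≈ 189.06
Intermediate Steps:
F = -3/2 (F = -½*3 = -3/2 ≈ -1.5000)
C = 23/4 (C = 3 + (((6*(-1) + 2) - 3/2)*(-1))/2 = 3 + (((-6 + 2) - 3/2)*(-1))/2 = 3 + ((-4 - 3/2)*(-1))/2 = 3 + (-11/2*(-1))/2 = 3 + (½)*(11/2) = 3 + 11/4 = 23/4 ≈ 5.7500)
(8 + C)² = (8 + 23/4)² = (55/4)² = 3025/16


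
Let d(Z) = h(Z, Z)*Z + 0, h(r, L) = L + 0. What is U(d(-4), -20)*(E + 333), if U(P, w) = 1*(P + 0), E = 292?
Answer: 10000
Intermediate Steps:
h(r, L) = L
d(Z) = Z² (d(Z) = Z*Z + 0 = Z² + 0 = Z²)
U(P, w) = P (U(P, w) = 1*P = P)
U(d(-4), -20)*(E + 333) = (-4)²*(292 + 333) = 16*625 = 10000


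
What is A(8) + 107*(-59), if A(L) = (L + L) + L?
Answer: -6289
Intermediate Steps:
A(L) = 3*L (A(L) = 2*L + L = 3*L)
A(8) + 107*(-59) = 3*8 + 107*(-59) = 24 - 6313 = -6289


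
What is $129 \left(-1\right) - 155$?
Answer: $-284$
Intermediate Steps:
$129 \left(-1\right) - 155 = -129 - 155 = -284$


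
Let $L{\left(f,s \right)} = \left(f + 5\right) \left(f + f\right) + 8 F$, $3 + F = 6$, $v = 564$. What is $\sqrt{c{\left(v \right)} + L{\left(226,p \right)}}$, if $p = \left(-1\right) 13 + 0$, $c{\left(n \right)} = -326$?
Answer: $\sqrt{104110} \approx 322.66$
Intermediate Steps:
$F = 3$ ($F = -3 + 6 = 3$)
$p = -13$ ($p = -13 + 0 = -13$)
$L{\left(f,s \right)} = 24 + 2 f \left(5 + f\right)$ ($L{\left(f,s \right)} = \left(f + 5\right) \left(f + f\right) + 8 \cdot 3 = \left(5 + f\right) 2 f + 24 = 2 f \left(5 + f\right) + 24 = 24 + 2 f \left(5 + f\right)$)
$\sqrt{c{\left(v \right)} + L{\left(226,p \right)}} = \sqrt{-326 + \left(24 + 2 \cdot 226^{2} + 10 \cdot 226\right)} = \sqrt{-326 + \left(24 + 2 \cdot 51076 + 2260\right)} = \sqrt{-326 + \left(24 + 102152 + 2260\right)} = \sqrt{-326 + 104436} = \sqrt{104110}$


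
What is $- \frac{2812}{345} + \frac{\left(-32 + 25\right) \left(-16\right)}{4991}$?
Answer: $- \frac{86932}{10695} \approx -8.1283$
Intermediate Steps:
$- \frac{2812}{345} + \frac{\left(-32 + 25\right) \left(-16\right)}{4991} = \left(-2812\right) \frac{1}{345} + \left(-7\right) \left(-16\right) \frac{1}{4991} = - \frac{2812}{345} + 112 \cdot \frac{1}{4991} = - \frac{2812}{345} + \frac{16}{713} = - \frac{86932}{10695}$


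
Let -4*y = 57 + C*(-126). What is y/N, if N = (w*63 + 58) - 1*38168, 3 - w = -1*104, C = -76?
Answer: 39/508 ≈ 0.076772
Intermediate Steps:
w = 107 (w = 3 - (-1)*104 = 3 - 1*(-104) = 3 + 104 = 107)
y = -9633/4 (y = -(57 - 76*(-126))/4 = -(57 + 9576)/4 = -¼*9633 = -9633/4 ≈ -2408.3)
N = -31369 (N = (107*63 + 58) - 1*38168 = (6741 + 58) - 38168 = 6799 - 38168 = -31369)
y/N = -9633/4/(-31369) = -9633/4*(-1/31369) = 39/508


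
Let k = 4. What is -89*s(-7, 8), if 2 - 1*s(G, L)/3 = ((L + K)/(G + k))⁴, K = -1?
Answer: 199271/27 ≈ 7380.4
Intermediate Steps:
s(G, L) = 6 - 3*(-1 + L)⁴/(4 + G)⁴ (s(G, L) = 6 - 3*(L - 1)⁴/(G + 4)⁴ = 6 - 3*(-1 + L)⁴/(4 + G)⁴)
-89*s(-7, 8) = -89*(6 - 3*(-1 + 8)⁴/(4 - 7)⁴) = -89*(6 - 3*7⁴/(-3)⁴) = -89*(6 - 3*2401*1/81) = -89*(6 - 2401/27) = -89*(-2239/27) = 199271/27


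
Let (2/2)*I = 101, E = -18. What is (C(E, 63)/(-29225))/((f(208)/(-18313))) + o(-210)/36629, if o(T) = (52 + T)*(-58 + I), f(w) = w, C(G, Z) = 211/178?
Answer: -7209751330553/39633545005600 ≈ -0.18191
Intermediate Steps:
C(G, Z) = 211/178 (C(G, Z) = 211*(1/178) = 211/178)
I = 101
o(T) = 2236 + 43*T (o(T) = (52 + T)*(-58 + 101) = (52 + T)*43 = 2236 + 43*T)
(C(E, 63)/(-29225))/((f(208)/(-18313))) + o(-210)/36629 = ((211/178)/(-29225))/((208/(-18313))) + (2236 + 43*(-210))/36629 = ((211/178)*(-1/29225))/((208*(-1/18313))) + (2236 - 9030)*(1/36629) = -211/(5202050*(-208/18313)) - 6794*1/36629 = -211/5202050*(-18313/208) - 6794/36629 = 3864043/1082026400 - 6794/36629 = -7209751330553/39633545005600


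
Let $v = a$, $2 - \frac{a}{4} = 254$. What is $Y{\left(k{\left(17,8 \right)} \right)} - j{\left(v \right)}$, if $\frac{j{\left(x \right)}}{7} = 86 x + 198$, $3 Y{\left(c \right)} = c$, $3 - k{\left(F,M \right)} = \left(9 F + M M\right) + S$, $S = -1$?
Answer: $605359$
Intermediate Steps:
$a = -1008$ ($a = 8 - 1016 = -1008$)
$k{\left(F,M \right)} = 4 - M^{2} - 9 F$ ($k{\left(F,M \right)} = 3 - \left(\left(9 F + M M\right) - 1\right) = 3 - \left(\left(9 F + M^{2}\right) - 1\right) = 3 - \left(\left(M^{2} + 9 F\right) - 1\right) = 3 - \left(-1 + M^{2} + 9 F\right) = 4 - M^{2} - 9 F$)
$v = -1008$
$Y{\left(c \right)} = \frac{c}{3}$
$j{\left(x \right)} = 1386 + 602 x$ ($j{\left(x \right)} = 7 \left(86 x + 198\right) = 7 \left(198 + 86 x\right) = 1386 + 602 x$)
$Y{\left(k{\left(17,8 \right)} \right)} - j{\left(v \right)} = \frac{4 - 8^{2} - 153}{3} - \left(1386 + 602 \left(-1008\right)\right) = \frac{4 - 64 - 153}{3} - \left(1386 - 606816\right) = \frac{4 - 64 - 153}{3} - -605430 = \frac{1}{3} \left(-213\right) + 605430 = -71 + 605430 = 605359$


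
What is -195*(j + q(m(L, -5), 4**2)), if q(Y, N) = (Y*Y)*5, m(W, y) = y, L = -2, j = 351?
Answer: -92820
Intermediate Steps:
q(Y, N) = 5*Y**2 (q(Y, N) = Y**2*5 = 5*Y**2)
-195*(j + q(m(L, -5), 4**2)) = -195*(351 + 5*(-5)**2) = -195*(351 + 5*25) = -195*(351 + 125) = -195*476 = -92820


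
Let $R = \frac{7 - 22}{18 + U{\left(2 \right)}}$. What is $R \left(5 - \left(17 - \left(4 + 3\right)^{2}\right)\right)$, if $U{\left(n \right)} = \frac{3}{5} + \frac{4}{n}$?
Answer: $- \frac{2775}{103} \approx -26.942$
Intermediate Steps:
$U{\left(n \right)} = \frac{3}{5} + \frac{4}{n}$ ($U{\left(n \right)} = 3 \cdot \frac{1}{5} + \frac{4}{n} = \frac{3}{5} + \frac{4}{n}$)
$R = - \frac{75}{103}$ ($R = \frac{7 - 22}{18 + \left(\frac{3}{5} + \frac{4}{2}\right)} = - \frac{15}{18 + \left(\frac{3}{5} + 4 \cdot \frac{1}{2}\right)} = - \frac{15}{18 + \left(\frac{3}{5} + 2\right)} = - \frac{15}{18 + \frac{13}{5}} = - \frac{15}{\frac{103}{5}} = \left(-15\right) \frac{5}{103} = - \frac{75}{103} \approx -0.72816$)
$R \left(5 - \left(17 - \left(4 + 3\right)^{2}\right)\right) = - \frac{75 \left(5 - \left(17 - \left(4 + 3\right)^{2}\right)\right)}{103} = - \frac{75 \left(5 - \left(17 - 7^{2}\right)\right)}{103} = - \frac{75 \left(5 + \left(-17 + 49\right)\right)}{103} = - \frac{75 \left(5 + 32\right)}{103} = \left(- \frac{75}{103}\right) 37 = - \frac{2775}{103}$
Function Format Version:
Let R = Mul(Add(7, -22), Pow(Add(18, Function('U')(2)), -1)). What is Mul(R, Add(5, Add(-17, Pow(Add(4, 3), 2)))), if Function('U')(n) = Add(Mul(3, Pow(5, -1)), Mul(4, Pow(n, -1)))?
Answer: Rational(-2775, 103) ≈ -26.942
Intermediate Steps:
Function('U')(n) = Add(Rational(3, 5), Mul(4, Pow(n, -1))) (Function('U')(n) = Add(Mul(3, Rational(1, 5)), Mul(4, Pow(n, -1))) = Add(Rational(3, 5), Mul(4, Pow(n, -1))))
R = Rational(-75, 103) (R = Mul(Add(7, -22), Pow(Add(18, Add(Rational(3, 5), Mul(4, Pow(2, -1)))), -1)) = Mul(-15, Pow(Add(18, Add(Rational(3, 5), Mul(4, Rational(1, 2)))), -1)) = Mul(-15, Pow(Add(18, Add(Rational(3, 5), 2)), -1)) = Mul(-15, Pow(Add(18, Rational(13, 5)), -1)) = Mul(-15, Pow(Rational(103, 5), -1)) = Mul(-15, Rational(5, 103)) = Rational(-75, 103) ≈ -0.72816)
Mul(R, Add(5, Add(-17, Pow(Add(4, 3), 2)))) = Mul(Rational(-75, 103), Add(5, Add(-17, Pow(Add(4, 3), 2)))) = Mul(Rational(-75, 103), Add(5, Add(-17, Pow(7, 2)))) = Mul(Rational(-75, 103), Add(5, Add(-17, 49))) = Mul(Rational(-75, 103), Add(5, 32)) = Mul(Rational(-75, 103), 37) = Rational(-2775, 103)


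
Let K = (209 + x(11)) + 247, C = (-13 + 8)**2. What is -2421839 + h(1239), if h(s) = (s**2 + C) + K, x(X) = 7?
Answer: -886230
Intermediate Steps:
C = 25 (C = (-5)**2 = 25)
K = 463 (K = (209 + 7) + 247 = 216 + 247 = 463)
h(s) = 488 + s**2 (h(s) = (s**2 + 25) + 463 = (25 + s**2) + 463 = 488 + s**2)
-2421839 + h(1239) = -2421839 + (488 + 1239**2) = -2421839 + (488 + 1535121) = -2421839 + 1535609 = -886230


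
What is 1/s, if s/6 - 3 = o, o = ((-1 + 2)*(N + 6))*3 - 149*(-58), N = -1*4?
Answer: 1/51906 ≈ 1.9266e-5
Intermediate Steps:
N = -4
o = 8648 (o = ((-1 + 2)*(-4 + 6))*3 - 149*(-58) = (1*2)*3 + 8642 = 2*3 + 8642 = 6 + 8642 = 8648)
s = 51906 (s = 18 + 6*8648 = 18 + 51888 = 51906)
1/s = 1/51906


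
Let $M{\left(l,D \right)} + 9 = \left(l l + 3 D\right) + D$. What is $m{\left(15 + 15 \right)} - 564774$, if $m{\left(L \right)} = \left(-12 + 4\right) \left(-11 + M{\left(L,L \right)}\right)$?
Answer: $-572774$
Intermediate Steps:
$M{\left(l,D \right)} = -9 + l^{2} + 4 D$ ($M{\left(l,D \right)} = -9 + \left(\left(l l + 3 D\right) + D\right) = -9 + \left(\left(l^{2} + 3 D\right) + D\right) = -9 + \left(l^{2} + 4 D\right) = -9 + l^{2} + 4 D$)
$m{\left(L \right)} = 160 - 32 L - 8 L^{2}$ ($m{\left(L \right)} = \left(-12 + 4\right) \left(-11 + \left(-9 + L^{2} + 4 L\right)\right) = - 8 \left(-20 + L^{2} + 4 L\right) = 160 - 32 L - 8 L^{2}$)
$m{\left(15 + 15 \right)} - 564774 = \left(160 - 32 \left(15 + 15\right) - 8 \left(15 + 15\right)^{2}\right) - 564774 = \left(160 - 960 - 8 \cdot 30^{2}\right) - 564774 = \left(160 - 960 - 7200\right) - 564774 = -8000 - 564774 = -572774$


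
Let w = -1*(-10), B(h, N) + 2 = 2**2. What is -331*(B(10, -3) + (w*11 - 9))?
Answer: -34093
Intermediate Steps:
B(h, N) = 2 (B(h, N) = -2 + 2**2 = -2 + 4 = 2)
w = 10
-331*(B(10, -3) + (w*11 - 9)) = -331*(2 + (10*11 - 9)) = -331*(2 + (110 - 9)) = -331*(2 + 101) = -331*103 = -34093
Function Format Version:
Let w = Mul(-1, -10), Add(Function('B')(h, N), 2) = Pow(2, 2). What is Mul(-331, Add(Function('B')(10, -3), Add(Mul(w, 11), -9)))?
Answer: -34093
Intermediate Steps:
Function('B')(h, N) = 2 (Function('B')(h, N) = Add(-2, Pow(2, 2)) = Add(-2, 4) = 2)
w = 10
Mul(-331, Add(Function('B')(10, -3), Add(Mul(w, 11), -9))) = Mul(-331, Add(2, Add(Mul(10, 11), -9))) = Mul(-331, Add(2, Add(110, -9))) = Mul(-331, Add(2, 101)) = Mul(-331, 103) = -34093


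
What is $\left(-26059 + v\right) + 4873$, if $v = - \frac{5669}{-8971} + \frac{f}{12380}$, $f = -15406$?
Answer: $- \frac{1176502973643}{55530490} \approx -21187.0$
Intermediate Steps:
$v = - \frac{34012503}{55530490}$ ($v = - \frac{5669}{-8971} - \frac{15406}{12380} = \left(-5669\right) \left(- \frac{1}{8971}\right) - \frac{7703}{6190} = \frac{5669}{8971} - \frac{7703}{6190} = - \frac{34012503}{55530490} \approx -0.6125$)
$\left(-26059 + v\right) + 4873 = \left(-26059 - \frac{34012503}{55530490}\right) + 4873 = - \frac{1447103051413}{55530490} + 4873 = - \frac{1176502973643}{55530490}$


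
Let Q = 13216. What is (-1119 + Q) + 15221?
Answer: 27318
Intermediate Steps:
(-1119 + Q) + 15221 = (-1119 + 13216) + 15221 = 12097 + 15221 = 27318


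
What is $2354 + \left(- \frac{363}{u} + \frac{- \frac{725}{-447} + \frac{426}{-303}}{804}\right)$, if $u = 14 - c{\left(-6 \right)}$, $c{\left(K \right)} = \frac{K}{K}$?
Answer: $\frac{1097621033695}{471876444} \approx 2326.1$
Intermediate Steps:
$c{\left(K \right)} = 1$
$u = 13$ ($u = 14 - 1 = 13$)
$2354 + \left(- \frac{363}{u} + \frac{- \frac{725}{-447} + \frac{426}{-303}}{804}\right) = 2354 - \left(\frac{363}{13} - \frac{- \frac{725}{-447} + \frac{426}{-303}}{804}\right) = 2354 - \left(\frac{363}{13} - \left(\left(-725\right) \left(- \frac{1}{447}\right) + 426 \left(- \frac{1}{303}\right)\right) \frac{1}{804}\right) = 2354 - \left(\frac{363}{13} - \left(\frac{725}{447} - \frac{142}{101}\right) \frac{1}{804}\right) = 2354 + \left(- \frac{363}{13} + \frac{9751}{45147} \cdot \frac{1}{804}\right) = 2354 + \left(- \frac{363}{13} + \frac{9751}{36298188}\right) = 2354 - \frac{13176115481}{471876444} = \frac{1097621033695}{471876444}$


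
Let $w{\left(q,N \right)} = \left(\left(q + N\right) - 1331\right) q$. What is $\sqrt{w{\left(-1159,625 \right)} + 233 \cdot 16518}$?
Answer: $\sqrt{6010229} \approx 2451.6$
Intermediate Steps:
$w{\left(q,N \right)} = q \left(-1331 + N + q\right)$ ($w{\left(q,N \right)} = \left(\left(N + q\right) - 1331\right) q = \left(-1331 + N + q\right) q = q \left(-1331 + N + q\right)$)
$\sqrt{w{\left(-1159,625 \right)} + 233 \cdot 16518} = \sqrt{- 1159 \left(-1331 + 625 - 1159\right) + 233 \cdot 16518} = \sqrt{\left(-1159\right) \left(-1865\right) + 3848694} = \sqrt{2161535 + 3848694} = \sqrt{6010229}$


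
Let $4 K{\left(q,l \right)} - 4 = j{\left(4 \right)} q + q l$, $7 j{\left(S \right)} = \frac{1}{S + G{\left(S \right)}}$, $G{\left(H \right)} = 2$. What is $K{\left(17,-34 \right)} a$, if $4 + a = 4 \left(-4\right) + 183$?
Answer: $- \frac{3926833}{168} \approx -23374.0$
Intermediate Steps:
$j{\left(S \right)} = \frac{1}{7 \left(2 + S\right)}$ ($j{\left(S \right)} = \frac{1}{7 \left(S + 2\right)} = \frac{1}{7 \left(2 + S\right)}$)
$K{\left(q,l \right)} = 1 + \frac{q}{168} + \frac{l q}{4}$ ($K{\left(q,l \right)} = 1 + \frac{\frac{1}{7 \left(2 + 4\right)} q + q l}{4} = 1 + \frac{\frac{1}{7 \cdot 6} q + l q}{4} = 1 + \frac{\frac{1}{7} \cdot \frac{1}{6} q + l q}{4} = 1 + \frac{\frac{q}{42} + l q}{4} = 1 + \left(\frac{q}{168} + \frac{l q}{4}\right) = 1 + \frac{q}{168} + \frac{l q}{4}$)
$a = 163$ ($a = -4 + \left(4 \left(-4\right) + 183\right) = -4 + \left(-16 + 183\right) = -4 + 167 = 163$)
$K{\left(17,-34 \right)} a = \left(1 + \frac{1}{168} \cdot 17 + \frac{1}{4} \left(-34\right) 17\right) 163 = \left(1 + \frac{17}{168} - \frac{289}{2}\right) 163 = \left(- \frac{24091}{168}\right) 163 = - \frac{3926833}{168}$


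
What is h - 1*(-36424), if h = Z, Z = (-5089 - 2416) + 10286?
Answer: 39205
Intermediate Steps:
Z = 2781 (Z = -7505 + 10286 = 2781)
h = 2781
h - 1*(-36424) = 2781 - 1*(-36424) = 2781 + 36424 = 39205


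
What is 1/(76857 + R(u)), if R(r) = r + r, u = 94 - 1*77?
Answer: 1/76891 ≈ 1.3005e-5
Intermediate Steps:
u = 17 (u = 94 - 77 = 17)
R(r) = 2*r
1/(76857 + R(u)) = 1/(76857 + 2*17) = 1/(76857 + 34) = 1/76891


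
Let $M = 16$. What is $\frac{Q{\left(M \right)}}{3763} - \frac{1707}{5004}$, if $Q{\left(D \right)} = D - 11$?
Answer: $- \frac{2132807}{6276684} \approx -0.3398$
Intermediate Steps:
$Q{\left(D \right)} = -11 + D$
$\frac{Q{\left(M \right)}}{3763} - \frac{1707}{5004} = \frac{-11 + 16}{3763} - \frac{1707}{5004} = 5 \cdot \frac{1}{3763} - \frac{569}{1668} = \frac{5}{3763} - \frac{569}{1668} = - \frac{2132807}{6276684}$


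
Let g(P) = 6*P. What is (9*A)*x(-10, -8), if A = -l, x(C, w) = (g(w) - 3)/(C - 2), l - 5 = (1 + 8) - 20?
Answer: 459/2 ≈ 229.50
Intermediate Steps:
l = -6 (l = 5 + ((1 + 8) - 20) = 5 + (9 - 20) = 5 - 11 = -6)
x(C, w) = (-3 + 6*w)/(-2 + C) (x(C, w) = (6*w - 3)/(C - 2) = (-3 + 6*w)/(-2 + C))
A = 6 (A = -1*(-6) = 6)
(9*A)*x(-10, -8) = (9*6)*(3*(-1 + 2*(-8))/(-2 - 10)) = 54*(3*(-1 - 16)/(-12)) = 54*(3*(-1/12)*(-17)) = 54*(17/4) = 459/2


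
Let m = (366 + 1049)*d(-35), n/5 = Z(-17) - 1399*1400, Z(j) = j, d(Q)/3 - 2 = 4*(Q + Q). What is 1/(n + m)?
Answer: -1/10973195 ≈ -9.1131e-8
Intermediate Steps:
d(Q) = 6 + 24*Q (d(Q) = 6 + 3*(4*(Q + Q)) = 6 + 3*(4*(2*Q)) = 6 + 3*(8*Q) = 6 + 24*Q)
n = -9793085 (n = 5*(-17 - 1399*1400) = 5*(-17 - 1958600) = 5*(-1958617) = -9793085)
m = -1180110 (m = (366 + 1049)*(6 + 24*(-35)) = 1415*(6 - 840) = 1415*(-834) = -1180110)
1/(n + m) = 1/(-9793085 - 1180110) = 1/(-10973195) = -1/10973195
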